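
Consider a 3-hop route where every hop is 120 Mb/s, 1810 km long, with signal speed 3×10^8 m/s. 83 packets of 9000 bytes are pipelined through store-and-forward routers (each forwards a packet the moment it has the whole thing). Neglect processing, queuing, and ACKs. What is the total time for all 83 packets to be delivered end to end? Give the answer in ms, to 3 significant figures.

Per-hop transmission t_tx = L/R = 72000/120000000 = 0.6 ms.
Per-hop propagation t_prop = 1810000/300000000 = 6.03333 ms.
Pipeline fill: first packet needs 3·t_tx to clear all hops; remaining 82 packets each add one t_tx.
Total = (3+83-1)·t_tx + 3·t_prop = 85·0.6 + 3·6.03333 = 69.1 ms.

69.1 ms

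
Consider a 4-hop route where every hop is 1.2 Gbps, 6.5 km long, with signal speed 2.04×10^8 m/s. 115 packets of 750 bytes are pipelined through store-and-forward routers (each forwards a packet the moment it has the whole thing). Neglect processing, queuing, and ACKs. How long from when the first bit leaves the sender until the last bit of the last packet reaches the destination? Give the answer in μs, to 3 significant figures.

717 μs

Per-hop transmission t_tx = L/R = 6000/1200000000 = 5 μs.
Per-hop propagation t_prop = 6500/204000000 = 31.8627 μs.
Pipeline fill: first packet needs 4·t_tx to clear all hops; remaining 114 packets each add one t_tx.
Total = (4+115-1)·t_tx + 4·t_prop = 118·5 + 4·31.8627 = 717 μs.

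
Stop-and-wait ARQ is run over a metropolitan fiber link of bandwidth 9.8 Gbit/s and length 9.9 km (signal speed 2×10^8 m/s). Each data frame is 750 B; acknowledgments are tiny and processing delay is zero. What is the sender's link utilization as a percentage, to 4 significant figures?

t_tx = L/R = 6000/9800000000 = 6.12245e-07 s.
t_prop = 9900/200000000 = 4.95e-05 s; RTT = 9.9e-05 s.
Cycle = t_tx + RTT = 9.96122e-05 s.
Utilization = t_tx / cycle = 6.12245e-07/9.96122e-05 = 0.6146 %.

0.6146 %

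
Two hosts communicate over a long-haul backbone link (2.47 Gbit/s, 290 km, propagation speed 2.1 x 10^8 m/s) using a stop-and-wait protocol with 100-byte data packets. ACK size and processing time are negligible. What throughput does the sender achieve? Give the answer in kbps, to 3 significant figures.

290 kbps

t_tx = L/R = 800/2470000000 = 3.23887e-07 s.
t_prop = 290000/210000000 = 0.00138095 s; RTT = 0.0027619 s.
Cycle = t_tx + RTT = 0.00276223 s.
Throughput = L / cycle = 800 / 0.00276223 = 290 kbps.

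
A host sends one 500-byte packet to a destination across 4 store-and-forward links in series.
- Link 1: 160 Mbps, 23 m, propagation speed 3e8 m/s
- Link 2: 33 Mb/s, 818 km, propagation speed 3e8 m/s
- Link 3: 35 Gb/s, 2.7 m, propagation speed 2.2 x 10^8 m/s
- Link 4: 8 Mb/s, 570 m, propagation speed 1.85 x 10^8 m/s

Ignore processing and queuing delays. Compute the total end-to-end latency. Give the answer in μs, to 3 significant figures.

L = 500 × 8 = 4000 bits.
Transmission delays (L/R per hop): 25, 121.212, 0.114286, 500 μs; sum = 646.326 μs.
Propagation delays (d/s per hop): 0.0766667, 2726.67, 0.0122727, 3.08108 μs; sum = 2729.84 μs.
End-to-end = 3380 μs.

3380 μs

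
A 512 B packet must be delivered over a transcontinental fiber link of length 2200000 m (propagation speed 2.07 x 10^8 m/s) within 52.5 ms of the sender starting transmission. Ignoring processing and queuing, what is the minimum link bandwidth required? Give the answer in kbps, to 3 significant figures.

L = 4096 bits.
Propagation delay = 2200000 / 2.07e+08 = 10.628 ms.
Transmission budget = 52.5 − 10.628 = 41.872 ms.
R ≥ L / t_tx = 4096 bits / 0.041872 s = 97.8 kbps.

97.8 kbps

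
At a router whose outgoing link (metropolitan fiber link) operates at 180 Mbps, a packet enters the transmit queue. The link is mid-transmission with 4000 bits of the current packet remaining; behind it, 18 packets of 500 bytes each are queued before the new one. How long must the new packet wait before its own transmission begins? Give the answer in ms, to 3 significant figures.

Each queued packet: L/R = 4000/180000000 = 0.0222222 ms.
18 queued → 0.4 ms.
Plus remaining 4000 bits of current packet: 0.0222222 ms.
Queuing delay = 0.422 ms.

0.422 ms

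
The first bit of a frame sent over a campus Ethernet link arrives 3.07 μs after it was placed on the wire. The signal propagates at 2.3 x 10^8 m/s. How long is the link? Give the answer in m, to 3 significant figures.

d = s × t_prop = 2.3e+08 × 3.07e-06 = 706 m.

706 m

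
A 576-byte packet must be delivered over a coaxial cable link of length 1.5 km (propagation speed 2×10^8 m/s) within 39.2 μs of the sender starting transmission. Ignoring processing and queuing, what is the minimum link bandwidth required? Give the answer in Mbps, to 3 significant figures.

L = 4608 bits.
Propagation delay = 1500 / 200000000 = 7.5 μs.
Transmission budget = 39.2 − 7.5 = 31.7 μs.
R ≥ L / t_tx = 4608 bits / 3.17e-05 s = 145 Mbps.

145 Mbps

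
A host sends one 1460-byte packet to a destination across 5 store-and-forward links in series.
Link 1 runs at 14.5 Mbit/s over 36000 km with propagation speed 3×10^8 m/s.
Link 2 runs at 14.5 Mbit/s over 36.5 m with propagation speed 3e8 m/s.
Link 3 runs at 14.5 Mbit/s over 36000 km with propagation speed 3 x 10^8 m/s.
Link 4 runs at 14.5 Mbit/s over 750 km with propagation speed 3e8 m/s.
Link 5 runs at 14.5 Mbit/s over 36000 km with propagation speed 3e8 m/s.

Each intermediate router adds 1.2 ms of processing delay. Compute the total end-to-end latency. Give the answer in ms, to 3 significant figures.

L = 1460 × 8 = 11680 bits.
Transmission delay per hop = L/R = 11680/14500000 = 0.805517 ms; 5 hops → 4.02759 ms.
Propagation delays (d/s per hop): 120, 0.000121667, 120, 2.5, 120 ms; sum = 362.5 ms.
Processing at 4 router(s): 4 × 1.2 ms = 4.8 ms.
End-to-end = 371 ms.

371 ms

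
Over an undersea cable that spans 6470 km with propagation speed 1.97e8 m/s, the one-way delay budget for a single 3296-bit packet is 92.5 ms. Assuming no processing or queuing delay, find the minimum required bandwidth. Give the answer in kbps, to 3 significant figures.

Propagation delay = 6470000 / 197000000 = 32.8426 ms.
Transmission budget = 92.5 − 32.8426 = 59.6574 ms.
R ≥ L / t_tx = 3296 bits / 0.0596574 s = 55.2 kbps.

55.2 kbps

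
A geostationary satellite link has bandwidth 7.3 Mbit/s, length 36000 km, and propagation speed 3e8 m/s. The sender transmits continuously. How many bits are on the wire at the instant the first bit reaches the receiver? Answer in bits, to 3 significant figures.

Propagation delay = 36000000 / 300000000 = 0.12 s.
BDP = R × t_prop = 7300000 × 0.12 = 876000 bits.

876000 bits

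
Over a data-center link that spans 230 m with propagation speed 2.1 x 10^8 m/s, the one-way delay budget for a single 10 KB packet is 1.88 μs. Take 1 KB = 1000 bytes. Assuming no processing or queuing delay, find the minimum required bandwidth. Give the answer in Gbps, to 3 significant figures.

102 Gbps

L = 80000 bits.
Propagation delay = 230 / 210000000 = 1.09524 μs.
Transmission budget = 1.88 − 1.09524 = 0.784762 μs.
R ≥ L / t_tx = 80000 bits / 7.84762e-07 s = 102 Gbps.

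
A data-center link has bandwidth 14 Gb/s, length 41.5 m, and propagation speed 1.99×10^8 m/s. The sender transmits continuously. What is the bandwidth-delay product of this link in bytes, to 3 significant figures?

365 bytes

Propagation delay = 41.5 / 199000000 = 2.08543e-07 s.
BDP = R × t_prop = 14000000000 × 2.08543e-07 = 2919.6 bits.
In bytes: 2919.6/8 = 365 bytes.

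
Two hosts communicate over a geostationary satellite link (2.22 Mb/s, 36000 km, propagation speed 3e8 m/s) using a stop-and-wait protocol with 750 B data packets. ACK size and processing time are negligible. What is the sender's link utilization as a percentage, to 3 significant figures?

1.11 %

t_tx = L/R = 6000/2220000 = 0.0027027 s.
t_prop = 36000000/300000000 = 0.12 s; RTT = 0.24 s.
Cycle = t_tx + RTT = 0.242703 s.
Utilization = t_tx / cycle = 0.0027027/0.242703 = 1.11 %.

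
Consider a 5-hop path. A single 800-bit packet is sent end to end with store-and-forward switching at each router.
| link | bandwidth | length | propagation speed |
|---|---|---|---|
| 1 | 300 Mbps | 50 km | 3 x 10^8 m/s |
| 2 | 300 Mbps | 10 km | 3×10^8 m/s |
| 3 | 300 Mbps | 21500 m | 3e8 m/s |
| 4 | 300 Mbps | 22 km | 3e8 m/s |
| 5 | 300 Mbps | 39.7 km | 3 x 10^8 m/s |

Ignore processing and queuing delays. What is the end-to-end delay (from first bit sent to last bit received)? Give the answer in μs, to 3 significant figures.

Transmission delay per hop = L/R = 800/300000000 = 2.66667 μs; 5 hops → 13.3333 μs.
Propagation delays (d/s per hop): 166.667, 33.3333, 71.6667, 73.3333, 132.333 μs; sum = 477.333 μs.
End-to-end = 491 μs.

491 μs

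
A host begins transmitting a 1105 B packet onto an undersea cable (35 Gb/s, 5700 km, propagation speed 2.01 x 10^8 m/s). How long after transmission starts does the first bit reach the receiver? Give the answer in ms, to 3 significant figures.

First bit experiences only propagation delay: d/s = 5700000/2.01e+08 = 28.4 ms.

28.4 ms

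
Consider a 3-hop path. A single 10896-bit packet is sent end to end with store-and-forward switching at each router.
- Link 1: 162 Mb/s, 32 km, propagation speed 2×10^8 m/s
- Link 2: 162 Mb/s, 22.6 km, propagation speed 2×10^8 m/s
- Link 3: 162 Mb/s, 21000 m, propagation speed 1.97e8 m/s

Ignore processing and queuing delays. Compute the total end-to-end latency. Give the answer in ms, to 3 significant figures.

Transmission delay per hop = L/R = 10896/162000000 = 0.0672593 ms; 3 hops → 0.201778 ms.
Propagation delays (d/s per hop): 0.16, 0.113, 0.106599 ms; sum = 0.379599 ms.
End-to-end = 0.581 ms.

0.581 ms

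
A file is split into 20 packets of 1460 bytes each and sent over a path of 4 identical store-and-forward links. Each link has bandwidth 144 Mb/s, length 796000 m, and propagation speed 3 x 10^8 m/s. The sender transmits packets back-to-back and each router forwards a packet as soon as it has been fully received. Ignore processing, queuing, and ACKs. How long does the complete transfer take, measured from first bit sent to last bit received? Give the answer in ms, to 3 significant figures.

12.5 ms

Per-hop transmission t_tx = L/R = 11680/144000000 = 0.0811111 ms.
Per-hop propagation t_prop = 796000/300000000 = 2.65333 ms.
Pipeline fill: first packet needs 4·t_tx to clear all hops; remaining 19 packets each add one t_tx.
Total = (4+20-1)·t_tx + 4·t_prop = 23·0.0811111 + 4·2.65333 = 12.5 ms.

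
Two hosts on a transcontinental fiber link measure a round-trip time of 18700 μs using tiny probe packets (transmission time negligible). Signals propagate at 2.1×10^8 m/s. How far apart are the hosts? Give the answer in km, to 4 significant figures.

1964 km

One-way propagation = RTT/2 = 9350 μs.
d = s × t = 210000000 × 0.00935 = 1964 km.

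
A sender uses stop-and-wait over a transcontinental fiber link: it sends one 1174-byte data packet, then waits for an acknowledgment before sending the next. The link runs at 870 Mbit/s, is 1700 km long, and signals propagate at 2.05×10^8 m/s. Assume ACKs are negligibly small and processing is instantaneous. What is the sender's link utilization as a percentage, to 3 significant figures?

0.0650 %

t_tx = L/R = 9392/870000000 = 1.07954e-05 s.
t_prop = 1700000/2.05e+08 = 0.00829268 s; RTT = 0.0165854 s.
Cycle = t_tx + RTT = 0.0165962 s.
Utilization = t_tx / cycle = 1.07954e-05/0.0165962 = 0.0650 %.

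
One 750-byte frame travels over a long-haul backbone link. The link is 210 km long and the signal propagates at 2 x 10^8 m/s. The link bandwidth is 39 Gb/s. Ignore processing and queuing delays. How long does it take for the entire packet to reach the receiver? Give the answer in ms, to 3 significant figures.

1.05 ms

L = 750 × 8 = 6000 bits.
Transmission delay = L/R = 6000 / 39000000000 = 0.000153846 ms.
Propagation delay = d/s = 210000 m / 200000000 m/s = 1.05 ms.
Total = 1.05 ms.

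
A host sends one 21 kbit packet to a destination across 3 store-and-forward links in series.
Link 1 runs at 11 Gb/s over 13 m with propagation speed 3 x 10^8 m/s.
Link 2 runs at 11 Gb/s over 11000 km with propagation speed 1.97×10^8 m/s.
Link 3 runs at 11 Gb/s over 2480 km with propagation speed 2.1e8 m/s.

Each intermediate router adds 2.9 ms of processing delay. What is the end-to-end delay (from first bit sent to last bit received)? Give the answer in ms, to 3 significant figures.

L = 21000 bits.
Transmission delay per hop = L/R = 21000/11000000000 = 0.00190909 ms; 3 hops → 0.00572727 ms.
Propagation delays (d/s per hop): 4.33333e-05, 55.8376, 11.8095 ms; sum = 67.6471 ms.
Processing at 2 router(s): 2 × 2.9 ms = 5.8 ms.
End-to-end = 73.5 ms.

73.5 ms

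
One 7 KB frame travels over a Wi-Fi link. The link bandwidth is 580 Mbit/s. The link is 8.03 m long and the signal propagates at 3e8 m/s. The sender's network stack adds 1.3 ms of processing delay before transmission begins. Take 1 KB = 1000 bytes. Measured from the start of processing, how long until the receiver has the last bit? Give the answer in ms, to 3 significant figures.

1.40 ms

L = 56000 bits.
Transmission delay = L/R = 56000 / 580000000 = 0.0965517 ms.
Propagation delay = d/s = 8.03 m / 300000000 m/s = 2.67667e-05 ms.
Plus processing delay 1.3 ms = 1.3 ms.
Total = 1.40 ms.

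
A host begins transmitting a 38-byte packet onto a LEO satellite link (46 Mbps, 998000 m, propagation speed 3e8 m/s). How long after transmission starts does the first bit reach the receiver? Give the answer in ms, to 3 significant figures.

First bit experiences only propagation delay: d/s = 998000/300000000 = 3.33 ms.

3.33 ms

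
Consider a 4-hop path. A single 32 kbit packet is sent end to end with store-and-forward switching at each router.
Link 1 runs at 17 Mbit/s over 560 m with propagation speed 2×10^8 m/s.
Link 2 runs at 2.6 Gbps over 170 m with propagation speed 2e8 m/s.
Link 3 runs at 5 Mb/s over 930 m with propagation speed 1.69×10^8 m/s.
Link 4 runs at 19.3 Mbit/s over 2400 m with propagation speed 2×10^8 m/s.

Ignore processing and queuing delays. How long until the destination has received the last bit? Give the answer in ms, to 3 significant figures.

L = 32000 bits.
Transmission delays (L/R per hop): 1.88235, 0.0123077, 6.4, 1.65803 ms; sum = 9.95269 ms.
Propagation delays (d/s per hop): 0.0028, 0.00085, 0.00550296, 0.012 ms; sum = 0.021153 ms.
End-to-end = 9.97 ms.

9.97 ms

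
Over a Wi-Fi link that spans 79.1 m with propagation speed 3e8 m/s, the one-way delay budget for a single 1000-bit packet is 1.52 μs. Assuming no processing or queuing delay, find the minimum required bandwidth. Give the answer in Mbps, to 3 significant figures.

Propagation delay = 79.1 / 300000000 = 0.263667 μs.
Transmission budget = 1.52 − 0.263667 = 1.25633 μs.
R ≥ L / t_tx = 1000 bits / 1.25633e-06 s = 796 Mbps.

796 Mbps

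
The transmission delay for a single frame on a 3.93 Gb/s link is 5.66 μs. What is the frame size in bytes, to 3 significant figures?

2780 bytes

L = R × t_tx = 3930000000 b/s × 5.66e-06 s = 22243.8 bits.
In bytes: 22243.8 / 8 = 2780 bytes.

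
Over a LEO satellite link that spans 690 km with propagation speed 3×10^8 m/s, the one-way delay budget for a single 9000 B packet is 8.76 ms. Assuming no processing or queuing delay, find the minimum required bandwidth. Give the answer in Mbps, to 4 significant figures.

L = 72000 bits.
Propagation delay = 690000 / 300000000 = 2.3 ms.
Transmission budget = 8.76 − 2.3 = 6.46 ms.
R ≥ L / t_tx = 72000 bits / 0.00646 s = 11.15 Mbps.

11.15 Mbps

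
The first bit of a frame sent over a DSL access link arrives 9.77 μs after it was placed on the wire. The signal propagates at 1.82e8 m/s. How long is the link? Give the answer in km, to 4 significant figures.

d = s × t_prop = 182000000 × 9.77e-06 = 1.778 km.

1.778 km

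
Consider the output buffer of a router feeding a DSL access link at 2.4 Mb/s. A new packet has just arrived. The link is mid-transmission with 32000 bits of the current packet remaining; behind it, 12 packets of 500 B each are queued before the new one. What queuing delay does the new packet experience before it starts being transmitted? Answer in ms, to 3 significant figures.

33.3 ms

Each queued packet: L/R = 4000/2400000 = 1.66667 ms.
12 queued → 20 ms.
Plus remaining 32000 bits of current packet: 13.3333 ms.
Queuing delay = 33.3 ms.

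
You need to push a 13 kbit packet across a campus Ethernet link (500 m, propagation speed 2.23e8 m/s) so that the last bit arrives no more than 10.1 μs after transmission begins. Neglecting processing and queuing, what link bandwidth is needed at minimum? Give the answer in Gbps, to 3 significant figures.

Propagation delay = 500 / 223000000 = 2.24215 μs.
Transmission budget = 10.1 − 2.24215 = 7.85785 μs.
R ≥ L / t_tx = 13000 bits / 7.85785e-06 s = 1.65 Gbps.

1.65 Gbps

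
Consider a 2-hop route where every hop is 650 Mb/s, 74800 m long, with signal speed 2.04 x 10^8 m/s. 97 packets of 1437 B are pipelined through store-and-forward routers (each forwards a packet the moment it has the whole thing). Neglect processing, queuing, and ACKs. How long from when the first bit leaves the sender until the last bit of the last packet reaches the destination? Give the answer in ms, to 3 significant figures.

Per-hop transmission t_tx = L/R = 11496/650000000 = 0.0176862 ms.
Per-hop propagation t_prop = 74800/204000000 = 0.366667 ms.
Pipeline fill: first packet needs 2·t_tx to clear all hops; remaining 96 packets each add one t_tx.
Total = (2+97-1)·t_tx + 2·t_prop = 98·0.0176862 + 2·0.366667 = 2.47 ms.

2.47 ms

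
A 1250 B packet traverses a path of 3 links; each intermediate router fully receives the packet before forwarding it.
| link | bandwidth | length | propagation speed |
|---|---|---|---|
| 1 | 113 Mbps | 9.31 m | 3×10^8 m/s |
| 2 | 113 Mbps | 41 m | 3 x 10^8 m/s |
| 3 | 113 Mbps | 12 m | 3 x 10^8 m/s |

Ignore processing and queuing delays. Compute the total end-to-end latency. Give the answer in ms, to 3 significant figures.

0.266 ms

L = 1250 × 8 = 10000 bits.
Transmission delay per hop = L/R = 10000/113000000 = 0.0884956 ms; 3 hops → 0.265487 ms.
Propagation delays (d/s per hop): 3.10333e-05, 0.000136667, 4e-05 ms; sum = 0.0002077 ms.
End-to-end = 0.266 ms.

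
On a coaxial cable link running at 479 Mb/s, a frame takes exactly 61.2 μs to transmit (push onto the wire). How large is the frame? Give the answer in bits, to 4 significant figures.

29310 bits

L = R × t_tx = 479000000 b/s × 6.12e-05 s = 29314.8 bits.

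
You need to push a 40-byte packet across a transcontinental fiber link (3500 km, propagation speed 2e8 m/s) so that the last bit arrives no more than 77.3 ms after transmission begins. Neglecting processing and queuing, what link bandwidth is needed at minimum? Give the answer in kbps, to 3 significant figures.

L = 320 bits.
Propagation delay = 3500000 / 200000000 = 17.5 ms.
Transmission budget = 77.3 − 17.5 = 59.8 ms.
R ≥ L / t_tx = 320 bits / 0.0598 s = 5.35 kbps.

5.35 kbps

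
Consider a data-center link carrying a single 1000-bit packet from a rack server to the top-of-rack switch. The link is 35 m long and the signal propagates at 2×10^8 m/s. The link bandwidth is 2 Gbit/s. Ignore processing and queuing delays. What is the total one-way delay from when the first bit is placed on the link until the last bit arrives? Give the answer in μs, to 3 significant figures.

0.675 μs

Transmission delay = L/R = 1000 / 2000000000 = 0.5 μs.
Propagation delay = d/s = 35 m / 200000000 m/s = 0.175 μs.
Total = 0.675 μs.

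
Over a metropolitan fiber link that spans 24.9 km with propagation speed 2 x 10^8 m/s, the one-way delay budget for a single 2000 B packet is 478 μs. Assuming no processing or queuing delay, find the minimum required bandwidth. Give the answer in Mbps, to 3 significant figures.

L = 16000 bits.
Propagation delay = 24900 / 200000000 = 124.5 μs.
Transmission budget = 478 − 124.5 = 353.5 μs.
R ≥ L / t_tx = 16000 bits / 0.0003535 s = 45.3 Mbps.

45.3 Mbps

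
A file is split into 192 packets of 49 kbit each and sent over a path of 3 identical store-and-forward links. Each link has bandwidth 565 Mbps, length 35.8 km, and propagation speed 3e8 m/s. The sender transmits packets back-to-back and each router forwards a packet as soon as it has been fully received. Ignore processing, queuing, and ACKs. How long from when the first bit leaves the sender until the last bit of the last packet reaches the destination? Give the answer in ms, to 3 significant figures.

17.2 ms

Per-hop transmission t_tx = L/R = 49000/565000000 = 0.0867257 ms.
Per-hop propagation t_prop = 35800/300000000 = 0.119333 ms.
Pipeline fill: first packet needs 3·t_tx to clear all hops; remaining 191 packets each add one t_tx.
Total = (3+192-1)·t_tx + 3·t_prop = 194·0.0867257 + 3·0.119333 = 17.2 ms.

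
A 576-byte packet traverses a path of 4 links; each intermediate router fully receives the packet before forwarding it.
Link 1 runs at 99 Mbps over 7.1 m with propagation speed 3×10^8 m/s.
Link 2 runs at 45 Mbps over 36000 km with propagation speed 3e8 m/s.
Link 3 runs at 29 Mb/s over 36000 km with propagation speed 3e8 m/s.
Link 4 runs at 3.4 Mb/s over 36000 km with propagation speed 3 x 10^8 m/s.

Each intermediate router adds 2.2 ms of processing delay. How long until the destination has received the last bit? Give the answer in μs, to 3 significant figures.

368000 μs

L = 576 × 8 = 4608 bits.
Transmission delays (L/R per hop): 46.5455, 102.4, 158.897, 1355.29 μs; sum = 1663.14 μs.
Propagation delays (d/s per hop): 0.0236667, 120000, 120000, 120000 μs; sum = 360000 μs.
Processing at 3 router(s): 3 × 2.2 ms = 6600 μs.
End-to-end = 368000 μs.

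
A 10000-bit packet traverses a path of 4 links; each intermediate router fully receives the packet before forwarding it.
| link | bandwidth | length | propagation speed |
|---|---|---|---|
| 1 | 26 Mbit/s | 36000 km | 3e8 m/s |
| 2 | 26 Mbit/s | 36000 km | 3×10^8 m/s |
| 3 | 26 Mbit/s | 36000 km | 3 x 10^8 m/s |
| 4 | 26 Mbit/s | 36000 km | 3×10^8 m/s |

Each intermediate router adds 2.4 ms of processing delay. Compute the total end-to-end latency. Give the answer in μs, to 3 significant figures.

Transmission delay per hop = L/R = 10000/26000000 = 384.615 μs; 4 hops → 1538.46 μs.
Propagation delays (d/s per hop): 120000, 120000, 120000, 120000 μs; sum = 480000 μs.
Processing at 3 router(s): 3 × 2.4 ms = 7200 μs.
End-to-end = 489000 μs.

489000 μs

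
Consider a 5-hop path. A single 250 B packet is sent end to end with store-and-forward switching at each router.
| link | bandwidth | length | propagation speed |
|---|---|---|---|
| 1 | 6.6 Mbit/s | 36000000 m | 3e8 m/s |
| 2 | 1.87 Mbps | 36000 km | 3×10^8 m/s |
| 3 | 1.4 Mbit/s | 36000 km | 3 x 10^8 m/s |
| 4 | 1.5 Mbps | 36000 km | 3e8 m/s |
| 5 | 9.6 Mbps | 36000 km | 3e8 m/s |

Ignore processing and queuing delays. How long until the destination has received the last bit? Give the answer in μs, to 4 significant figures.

604300 μs

L = 250 × 8 = 2000 bits.
Transmission delays (L/R per hop): 303.03, 1069.52, 1428.57, 1333.33, 208.333 μs; sum = 4342.79 μs.
Propagation delays (d/s per hop): 120000, 120000, 120000, 120000, 120000 μs; sum = 600000 μs.
End-to-end = 604300 μs.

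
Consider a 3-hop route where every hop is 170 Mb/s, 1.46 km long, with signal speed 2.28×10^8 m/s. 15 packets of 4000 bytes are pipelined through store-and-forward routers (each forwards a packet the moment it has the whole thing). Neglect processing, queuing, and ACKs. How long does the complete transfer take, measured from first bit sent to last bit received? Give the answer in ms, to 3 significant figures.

Per-hop transmission t_tx = L/R = 32000/170000000 = 0.188235 ms.
Per-hop propagation t_prop = 1460/2.28e+08 = 0.00640351 ms.
Pipeline fill: first packet needs 3·t_tx to clear all hops; remaining 14 packets each add one t_tx.
Total = (3+15-1)·t_tx + 3·t_prop = 17·0.188235 + 3·0.00640351 = 3.22 ms.

3.22 ms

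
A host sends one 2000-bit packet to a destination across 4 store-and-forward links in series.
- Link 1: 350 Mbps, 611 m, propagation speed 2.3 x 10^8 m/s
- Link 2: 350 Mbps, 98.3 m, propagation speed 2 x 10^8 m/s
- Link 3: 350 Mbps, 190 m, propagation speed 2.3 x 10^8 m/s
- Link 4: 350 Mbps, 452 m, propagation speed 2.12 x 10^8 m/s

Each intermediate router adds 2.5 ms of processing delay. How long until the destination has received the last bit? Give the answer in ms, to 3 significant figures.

Transmission delay per hop = L/R = 2000/350000000 = 0.00571429 ms; 4 hops → 0.0228571 ms.
Propagation delays (d/s per hop): 0.00265652, 0.0004915, 0.000826087, 0.00213208 ms; sum = 0.00610618 ms.
Processing at 3 router(s): 3 × 2.5 ms = 7.5 ms.
End-to-end = 7.53 ms.

7.53 ms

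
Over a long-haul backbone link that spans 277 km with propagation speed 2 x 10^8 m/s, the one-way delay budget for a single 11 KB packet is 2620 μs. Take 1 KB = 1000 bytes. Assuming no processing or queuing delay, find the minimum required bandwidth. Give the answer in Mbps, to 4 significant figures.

71.26 Mbps

L = 88000 bits.
Propagation delay = 277000 / 200000000 = 1385 μs.
Transmission budget = 2620 − 1385 = 1235 μs.
R ≥ L / t_tx = 88000 bits / 0.001235 s = 71.26 Mbps.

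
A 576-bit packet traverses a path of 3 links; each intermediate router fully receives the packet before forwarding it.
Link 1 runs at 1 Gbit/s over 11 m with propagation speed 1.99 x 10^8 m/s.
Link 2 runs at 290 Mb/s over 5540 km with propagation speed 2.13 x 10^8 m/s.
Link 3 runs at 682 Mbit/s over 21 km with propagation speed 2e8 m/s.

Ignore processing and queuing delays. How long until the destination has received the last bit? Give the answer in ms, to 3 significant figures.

26.1 ms

Transmission delays (L/R per hop): 0.000576, 0.00198621, 0.000844575 ms; sum = 0.00340678 ms.
Propagation delays (d/s per hop): 5.52764e-05, 26.0094, 0.105 ms; sum = 26.1144 ms.
End-to-end = 26.1 ms.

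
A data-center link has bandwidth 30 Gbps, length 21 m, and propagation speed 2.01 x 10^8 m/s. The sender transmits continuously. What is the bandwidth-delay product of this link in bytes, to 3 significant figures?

392 bytes

Propagation delay = 21 / 2.01e+08 = 1.04478e-07 s.
BDP = R × t_prop = 30000000000 × 1.04478e-07 = 3134.33 bits.
In bytes: 3134.33/8 = 392 bytes.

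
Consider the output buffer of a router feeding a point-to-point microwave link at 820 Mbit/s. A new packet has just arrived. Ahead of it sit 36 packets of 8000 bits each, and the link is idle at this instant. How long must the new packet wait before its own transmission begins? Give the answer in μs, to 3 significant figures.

351 μs

Each queued packet: L/R = 8000/820000000 = 9.7561 μs.
36 queued → 351.22 μs.
Queuing delay = 351 μs.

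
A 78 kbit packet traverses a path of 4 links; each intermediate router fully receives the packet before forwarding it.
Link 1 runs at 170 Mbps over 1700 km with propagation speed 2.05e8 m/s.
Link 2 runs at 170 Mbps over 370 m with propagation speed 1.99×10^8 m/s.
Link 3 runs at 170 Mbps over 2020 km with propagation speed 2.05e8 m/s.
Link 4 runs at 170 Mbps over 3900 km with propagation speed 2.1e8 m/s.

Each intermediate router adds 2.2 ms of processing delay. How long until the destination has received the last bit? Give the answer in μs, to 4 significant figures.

45150 μs

L = 78000 bits.
Transmission delay per hop = L/R = 78000/170000000 = 458.824 μs; 4 hops → 1835.29 μs.
Propagation delays (d/s per hop): 8292.68, 1.8593, 9853.66, 18571.4 μs; sum = 36719.6 μs.
Processing at 3 router(s): 3 × 2.2 ms = 6600 μs.
End-to-end = 45150 μs.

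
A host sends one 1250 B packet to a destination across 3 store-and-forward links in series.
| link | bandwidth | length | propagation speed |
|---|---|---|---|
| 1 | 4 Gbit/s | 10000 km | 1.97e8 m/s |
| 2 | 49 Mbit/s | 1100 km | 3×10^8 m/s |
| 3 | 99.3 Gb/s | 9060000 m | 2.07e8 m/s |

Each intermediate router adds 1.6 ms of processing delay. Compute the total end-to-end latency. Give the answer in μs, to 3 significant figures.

102000 μs

L = 1250 × 8 = 10000 bits.
Transmission delays (L/R per hop): 2.5, 204.082, 0.100705 μs; sum = 206.682 μs.
Propagation delays (d/s per hop): 50761.4, 3666.67, 43768.1 μs; sum = 98196.2 μs.
Processing at 2 router(s): 2 × 1.6 ms = 3200 μs.
End-to-end = 102000 μs.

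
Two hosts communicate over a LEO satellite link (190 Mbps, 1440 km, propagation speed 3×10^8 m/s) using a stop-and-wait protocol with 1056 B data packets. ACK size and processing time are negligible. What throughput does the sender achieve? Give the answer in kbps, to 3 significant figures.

876 kbps

t_tx = L/R = 8448/190000000 = 4.44632e-05 s.
t_prop = 1440000/300000000 = 0.0048 s; RTT = 0.0096 s.
Cycle = t_tx + RTT = 0.00964446 s.
Throughput = L / cycle = 8448 / 0.00964446 = 876 kbps.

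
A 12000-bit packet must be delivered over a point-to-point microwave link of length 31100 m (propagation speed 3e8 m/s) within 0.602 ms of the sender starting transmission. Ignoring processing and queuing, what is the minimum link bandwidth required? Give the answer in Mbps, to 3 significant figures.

Propagation delay = 31100 / 300000000 = 0.103667 ms.
Transmission budget = 0.602 − 0.103667 = 0.498333 ms.
R ≥ L / t_tx = 12000 bits / 0.000498333 s = 24.1 Mbps.

24.1 Mbps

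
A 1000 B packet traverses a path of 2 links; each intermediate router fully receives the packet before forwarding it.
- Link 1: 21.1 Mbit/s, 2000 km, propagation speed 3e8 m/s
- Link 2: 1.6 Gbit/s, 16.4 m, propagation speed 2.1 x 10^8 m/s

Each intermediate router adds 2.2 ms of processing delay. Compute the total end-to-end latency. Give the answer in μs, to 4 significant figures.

9251 μs

L = 1000 × 8 = 8000 bits.
Transmission delays (L/R per hop): 379.147, 5 μs; sum = 384.147 μs.
Propagation delays (d/s per hop): 6666.67, 0.0780952 μs; sum = 6666.74 μs.
Processing at 1 router(s): 1 × 2.2 ms = 2200 μs.
End-to-end = 9251 μs.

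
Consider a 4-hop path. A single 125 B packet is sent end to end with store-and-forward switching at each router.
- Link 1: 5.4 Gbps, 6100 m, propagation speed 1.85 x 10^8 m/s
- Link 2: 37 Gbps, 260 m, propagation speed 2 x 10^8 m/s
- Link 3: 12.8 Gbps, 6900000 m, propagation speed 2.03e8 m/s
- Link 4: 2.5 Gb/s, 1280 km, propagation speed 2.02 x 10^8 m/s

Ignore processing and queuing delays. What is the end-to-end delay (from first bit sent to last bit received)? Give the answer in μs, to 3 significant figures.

L = 125 × 8 = 1000 bits.
Transmission delays (L/R per hop): 0.185185, 0.027027, 0.078125, 0.4 μs; sum = 0.690337 μs.
Propagation delays (d/s per hop): 32.973, 1.3, 33990.1, 6336.63 μs; sum = 40361.1 μs.
End-to-end = 40400 μs.

40400 μs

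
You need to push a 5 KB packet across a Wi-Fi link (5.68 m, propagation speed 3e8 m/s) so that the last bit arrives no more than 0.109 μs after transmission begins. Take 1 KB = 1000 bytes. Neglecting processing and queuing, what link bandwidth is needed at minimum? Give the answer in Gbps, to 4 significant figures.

444.1 Gbps

L = 40000 bits.
Propagation delay = 5.68 / 300000000 = 0.0189333 μs.
Transmission budget = 0.109 − 0.0189333 = 0.0900667 μs.
R ≥ L / t_tx = 40000 bits / 9.00667e-08 s = 444.1 Gbps.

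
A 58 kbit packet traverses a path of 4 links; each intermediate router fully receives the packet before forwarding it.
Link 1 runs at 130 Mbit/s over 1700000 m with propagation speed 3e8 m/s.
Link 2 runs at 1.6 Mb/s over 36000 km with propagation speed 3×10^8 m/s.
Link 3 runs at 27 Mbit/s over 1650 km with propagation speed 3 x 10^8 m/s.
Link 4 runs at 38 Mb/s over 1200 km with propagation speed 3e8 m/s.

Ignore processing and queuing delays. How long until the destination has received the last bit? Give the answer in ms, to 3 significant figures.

176 ms

L = 58000 bits.
Transmission delays (L/R per hop): 0.446154, 36.25, 2.14815, 1.52632 ms; sum = 40.3706 ms.
Propagation delays (d/s per hop): 5.66667, 120, 5.5, 4 ms; sum = 135.167 ms.
End-to-end = 176 ms.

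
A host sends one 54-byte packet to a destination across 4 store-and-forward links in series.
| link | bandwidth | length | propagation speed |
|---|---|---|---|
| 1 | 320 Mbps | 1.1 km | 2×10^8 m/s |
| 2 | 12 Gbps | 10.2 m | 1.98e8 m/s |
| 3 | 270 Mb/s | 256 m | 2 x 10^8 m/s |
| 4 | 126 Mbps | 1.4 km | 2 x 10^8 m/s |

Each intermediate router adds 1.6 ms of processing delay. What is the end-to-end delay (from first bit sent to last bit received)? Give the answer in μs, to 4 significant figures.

L = 54 × 8 = 432 bits.
Transmission delays (L/R per hop): 1.35, 0.036, 1.6, 3.42857 μs; sum = 6.41457 μs.
Propagation delays (d/s per hop): 5.5, 0.0515152, 1.28, 7 μs; sum = 13.8315 μs.
Processing at 3 router(s): 3 × 1.6 ms = 4800 μs.
End-to-end = 4820 μs.

4820 μs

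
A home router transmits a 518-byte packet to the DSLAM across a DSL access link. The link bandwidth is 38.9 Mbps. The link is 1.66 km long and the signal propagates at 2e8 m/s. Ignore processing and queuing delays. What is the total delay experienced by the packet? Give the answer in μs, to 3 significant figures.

115 μs

L = 518 × 8 = 4144 bits.
Transmission delay = L/R = 4144 / 38900000 = 106.53 μs.
Propagation delay = d/s = 1660 m / 200000000 m/s = 8.3 μs.
Total = 115 μs.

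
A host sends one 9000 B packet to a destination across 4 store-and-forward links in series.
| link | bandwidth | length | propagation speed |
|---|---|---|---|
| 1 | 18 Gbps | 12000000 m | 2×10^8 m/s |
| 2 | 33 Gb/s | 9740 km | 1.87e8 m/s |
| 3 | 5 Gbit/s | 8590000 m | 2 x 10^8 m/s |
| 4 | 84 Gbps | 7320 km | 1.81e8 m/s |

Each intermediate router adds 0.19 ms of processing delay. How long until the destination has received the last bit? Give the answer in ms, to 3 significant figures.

L = 9000 × 8 = 72000 bits.
Transmission delays (L/R per hop): 0.004, 0.00218182, 0.0144, 0.000857143 ms; sum = 0.021439 ms.
Propagation delays (d/s per hop): 60, 52.0856, 42.95, 40.442 ms; sum = 195.478 ms.
Processing at 3 router(s): 3 × 0.19 ms = 0.57 ms.
End-to-end = 196 ms.

196 ms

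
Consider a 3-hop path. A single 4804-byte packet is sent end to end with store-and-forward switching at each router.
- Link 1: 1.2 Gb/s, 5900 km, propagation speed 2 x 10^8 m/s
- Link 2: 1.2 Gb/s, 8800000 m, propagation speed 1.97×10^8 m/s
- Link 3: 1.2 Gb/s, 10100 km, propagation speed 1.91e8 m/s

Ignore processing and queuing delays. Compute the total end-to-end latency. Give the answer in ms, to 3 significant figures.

L = 4804 × 8 = 38432 bits.
Transmission delay per hop = L/R = 38432/1200000000 = 0.0320267 ms; 3 hops → 0.09608 ms.
Propagation delays (d/s per hop): 29.5, 44.6701, 52.8796 ms; sum = 127.05 ms.
End-to-end = 127 ms.

127 ms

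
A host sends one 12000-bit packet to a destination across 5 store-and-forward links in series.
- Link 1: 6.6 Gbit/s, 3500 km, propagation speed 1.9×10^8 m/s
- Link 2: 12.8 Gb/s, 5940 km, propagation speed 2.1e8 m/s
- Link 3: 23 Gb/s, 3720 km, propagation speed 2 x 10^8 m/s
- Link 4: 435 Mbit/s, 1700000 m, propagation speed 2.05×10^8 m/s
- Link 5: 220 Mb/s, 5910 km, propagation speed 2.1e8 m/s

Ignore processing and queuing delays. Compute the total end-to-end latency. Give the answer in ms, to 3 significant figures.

Transmission delays (L/R per hop): 0.00181818, 0.0009375, 0.000521739, 0.0275862, 0.0545455 ms; sum = 0.0854091 ms.
Propagation delays (d/s per hop): 18.4211, 28.2857, 18.6, 8.29268, 28.1429 ms; sum = 101.742 ms.
End-to-end = 102 ms.

102 ms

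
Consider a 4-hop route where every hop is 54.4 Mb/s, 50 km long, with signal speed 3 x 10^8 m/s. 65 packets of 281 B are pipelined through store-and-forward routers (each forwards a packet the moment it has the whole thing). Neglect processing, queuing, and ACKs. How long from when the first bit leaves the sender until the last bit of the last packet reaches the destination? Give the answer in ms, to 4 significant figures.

Per-hop transmission t_tx = L/R = 2248/54400000 = 0.0413235 ms.
Per-hop propagation t_prop = 50000/300000000 = 0.166667 ms.
Pipeline fill: first packet needs 4·t_tx to clear all hops; remaining 64 packets each add one t_tx.
Total = (4+65-1)·t_tx + 4·t_prop = 68·0.0413235 + 4·0.166667 = 3.477 ms.

3.477 ms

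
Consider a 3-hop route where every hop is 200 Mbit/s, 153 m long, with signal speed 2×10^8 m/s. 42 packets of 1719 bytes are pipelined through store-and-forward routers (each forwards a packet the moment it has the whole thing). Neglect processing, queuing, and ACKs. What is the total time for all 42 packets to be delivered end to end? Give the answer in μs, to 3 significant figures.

Per-hop transmission t_tx = L/R = 13752/200000000 = 68.76 μs.
Per-hop propagation t_prop = 153/200000000 = 0.765 μs.
Pipeline fill: first packet needs 3·t_tx to clear all hops; remaining 41 packets each add one t_tx.
Total = (3+42-1)·t_tx + 3·t_prop = 44·68.76 + 3·0.765 = 3030 μs.

3030 μs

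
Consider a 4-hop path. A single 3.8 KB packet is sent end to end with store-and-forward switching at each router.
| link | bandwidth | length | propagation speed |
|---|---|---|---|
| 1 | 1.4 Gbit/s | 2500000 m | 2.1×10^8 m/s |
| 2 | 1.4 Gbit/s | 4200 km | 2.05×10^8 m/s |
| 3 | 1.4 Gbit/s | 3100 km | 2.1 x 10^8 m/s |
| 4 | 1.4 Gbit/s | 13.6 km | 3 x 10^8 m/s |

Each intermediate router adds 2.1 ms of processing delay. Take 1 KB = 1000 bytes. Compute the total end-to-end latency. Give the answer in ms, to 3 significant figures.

L = 30400 bits.
Transmission delay per hop = L/R = 30400/1400000000 = 0.0217143 ms; 4 hops → 0.0868571 ms.
Propagation delays (d/s per hop): 11.9048, 20.4878, 14.7619, 0.0453333 ms; sum = 47.1998 ms.
Processing at 3 router(s): 3 × 2.1 ms = 6.3 ms.
End-to-end = 53.6 ms.

53.6 ms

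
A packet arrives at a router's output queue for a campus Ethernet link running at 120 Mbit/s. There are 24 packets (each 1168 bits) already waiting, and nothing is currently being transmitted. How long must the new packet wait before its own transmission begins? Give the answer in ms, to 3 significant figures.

0.234 ms

Each queued packet: L/R = 1168/120000000 = 0.00973333 ms.
24 queued → 0.2336 ms.
Queuing delay = 0.234 ms.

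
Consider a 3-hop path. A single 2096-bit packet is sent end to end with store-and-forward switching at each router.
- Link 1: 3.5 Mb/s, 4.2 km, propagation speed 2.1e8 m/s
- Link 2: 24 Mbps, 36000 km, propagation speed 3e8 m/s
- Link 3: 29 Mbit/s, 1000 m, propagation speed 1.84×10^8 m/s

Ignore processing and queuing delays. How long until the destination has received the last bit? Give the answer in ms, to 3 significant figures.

Transmission delays (L/R per hop): 0.598857, 0.0873333, 0.0722759 ms; sum = 0.758466 ms.
Propagation delays (d/s per hop): 0.02, 120, 0.00543478 ms; sum = 120.025 ms.
End-to-end = 121 ms.

121 ms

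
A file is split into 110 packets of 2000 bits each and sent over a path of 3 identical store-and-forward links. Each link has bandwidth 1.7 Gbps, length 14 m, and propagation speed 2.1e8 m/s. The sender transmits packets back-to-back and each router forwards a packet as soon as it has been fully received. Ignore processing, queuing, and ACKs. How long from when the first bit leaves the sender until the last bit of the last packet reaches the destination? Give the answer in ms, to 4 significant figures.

0.1320 ms

Per-hop transmission t_tx = L/R = 2000/1700000000 = 0.00117647 ms.
Per-hop propagation t_prop = 14/210000000 = 6.66667e-05 ms.
Pipeline fill: first packet needs 3·t_tx to clear all hops; remaining 109 packets each add one t_tx.
Total = (3+110-1)·t_tx + 3·t_prop = 112·0.00117647 + 3·6.66667e-05 = 0.1320 ms.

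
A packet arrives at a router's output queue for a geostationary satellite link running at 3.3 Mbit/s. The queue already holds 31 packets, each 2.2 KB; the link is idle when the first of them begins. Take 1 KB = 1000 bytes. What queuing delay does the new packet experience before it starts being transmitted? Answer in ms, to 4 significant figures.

Each queued packet: L/R = 17600/3300000 = 5.33333 ms.
31 queued → 165.333 ms.
Queuing delay = 165.3 ms.

165.3 ms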